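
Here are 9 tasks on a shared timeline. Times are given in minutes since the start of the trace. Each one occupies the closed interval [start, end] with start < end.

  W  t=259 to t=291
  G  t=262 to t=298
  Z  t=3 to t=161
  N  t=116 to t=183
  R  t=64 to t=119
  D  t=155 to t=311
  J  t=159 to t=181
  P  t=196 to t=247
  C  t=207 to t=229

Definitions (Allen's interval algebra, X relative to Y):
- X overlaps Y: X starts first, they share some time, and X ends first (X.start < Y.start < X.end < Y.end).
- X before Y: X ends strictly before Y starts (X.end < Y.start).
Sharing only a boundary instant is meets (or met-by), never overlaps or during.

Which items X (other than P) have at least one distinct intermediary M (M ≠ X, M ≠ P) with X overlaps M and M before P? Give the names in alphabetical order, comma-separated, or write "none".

R, Z

Target P = [t=196, t=247].
Intermediaries M with M before P: J, N, R, Z.
Via J — items with X overlaps J: Z.
Via N — items with X overlaps N: R, Z.
Via R — items with X overlaps R: none.
Via Z — items with X overlaps Z: none.
Union: R, Z.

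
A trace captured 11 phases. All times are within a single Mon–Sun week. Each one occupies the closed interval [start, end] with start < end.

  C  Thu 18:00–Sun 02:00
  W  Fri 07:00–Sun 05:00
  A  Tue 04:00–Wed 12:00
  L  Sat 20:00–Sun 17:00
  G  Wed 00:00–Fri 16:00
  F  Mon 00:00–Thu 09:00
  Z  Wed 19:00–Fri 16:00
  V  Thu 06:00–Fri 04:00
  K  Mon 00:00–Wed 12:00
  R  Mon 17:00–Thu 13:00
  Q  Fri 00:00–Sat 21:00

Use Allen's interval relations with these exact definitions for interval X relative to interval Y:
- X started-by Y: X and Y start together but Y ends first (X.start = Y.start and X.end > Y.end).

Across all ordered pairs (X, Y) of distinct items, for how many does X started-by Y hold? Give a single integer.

Checking all 110 ordered pairs for relation 'started-by'; matching pairs in alphabetical order:
(F, K): F started-by K ✓
Count: 1.

1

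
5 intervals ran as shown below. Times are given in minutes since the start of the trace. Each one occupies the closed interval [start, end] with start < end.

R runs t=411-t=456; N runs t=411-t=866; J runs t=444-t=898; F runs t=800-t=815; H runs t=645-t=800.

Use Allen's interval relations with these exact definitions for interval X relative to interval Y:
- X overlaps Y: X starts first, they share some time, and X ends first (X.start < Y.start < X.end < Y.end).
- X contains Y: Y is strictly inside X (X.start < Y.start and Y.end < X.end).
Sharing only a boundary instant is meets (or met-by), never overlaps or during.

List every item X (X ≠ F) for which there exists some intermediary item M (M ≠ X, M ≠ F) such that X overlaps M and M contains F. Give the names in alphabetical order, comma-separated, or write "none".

Target F = [t=800, t=815].
Intermediaries M with M contains F: J, N.
Via J — items with X overlaps J: N, R.
Via N — items with X overlaps N: none.
Union: N, R.

N, R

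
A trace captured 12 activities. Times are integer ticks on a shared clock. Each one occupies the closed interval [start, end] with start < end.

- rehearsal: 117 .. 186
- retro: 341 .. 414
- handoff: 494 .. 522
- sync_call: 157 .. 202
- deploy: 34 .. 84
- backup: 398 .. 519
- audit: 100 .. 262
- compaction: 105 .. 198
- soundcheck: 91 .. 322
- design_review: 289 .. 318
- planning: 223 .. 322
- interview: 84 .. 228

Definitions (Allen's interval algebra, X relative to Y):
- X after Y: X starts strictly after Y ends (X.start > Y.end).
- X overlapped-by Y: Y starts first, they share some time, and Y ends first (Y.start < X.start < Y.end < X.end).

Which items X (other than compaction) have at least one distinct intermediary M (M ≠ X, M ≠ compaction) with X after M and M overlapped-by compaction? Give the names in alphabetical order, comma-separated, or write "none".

backup, design_review, handoff, planning, retro

Target compaction = [105, 198].
Intermediaries M with M overlapped-by compaction: sync_call.
Via sync_call — items with X after sync_call: backup, design_review, handoff, planning, retro.
Union: backup, design_review, handoff, planning, retro.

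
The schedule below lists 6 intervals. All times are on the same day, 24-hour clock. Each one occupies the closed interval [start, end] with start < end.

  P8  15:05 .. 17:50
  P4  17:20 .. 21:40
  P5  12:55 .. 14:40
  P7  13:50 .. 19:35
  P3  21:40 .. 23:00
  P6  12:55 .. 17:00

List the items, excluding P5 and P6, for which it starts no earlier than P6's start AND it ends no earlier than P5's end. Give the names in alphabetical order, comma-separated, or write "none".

Conditions: its start is no earlier than P6's start (X.start >= 12:55) AND its end is no earlier than P5's end (X.end >= 14:40).
P3: start 21:40 >= 12:55? ✓; end 23:00 >= 14:40? ✓ → yes.
P4: start 17:20 >= 12:55? ✓; end 21:40 >= 14:40? ✓ → yes.
P7: start 13:50 >= 12:55? ✓; end 19:35 >= 14:40? ✓ → yes.
P8: start 15:05 >= 12:55? ✓; end 17:50 >= 14:40? ✓ → yes.
Result: P3, P4, P7, P8.

P3, P4, P7, P8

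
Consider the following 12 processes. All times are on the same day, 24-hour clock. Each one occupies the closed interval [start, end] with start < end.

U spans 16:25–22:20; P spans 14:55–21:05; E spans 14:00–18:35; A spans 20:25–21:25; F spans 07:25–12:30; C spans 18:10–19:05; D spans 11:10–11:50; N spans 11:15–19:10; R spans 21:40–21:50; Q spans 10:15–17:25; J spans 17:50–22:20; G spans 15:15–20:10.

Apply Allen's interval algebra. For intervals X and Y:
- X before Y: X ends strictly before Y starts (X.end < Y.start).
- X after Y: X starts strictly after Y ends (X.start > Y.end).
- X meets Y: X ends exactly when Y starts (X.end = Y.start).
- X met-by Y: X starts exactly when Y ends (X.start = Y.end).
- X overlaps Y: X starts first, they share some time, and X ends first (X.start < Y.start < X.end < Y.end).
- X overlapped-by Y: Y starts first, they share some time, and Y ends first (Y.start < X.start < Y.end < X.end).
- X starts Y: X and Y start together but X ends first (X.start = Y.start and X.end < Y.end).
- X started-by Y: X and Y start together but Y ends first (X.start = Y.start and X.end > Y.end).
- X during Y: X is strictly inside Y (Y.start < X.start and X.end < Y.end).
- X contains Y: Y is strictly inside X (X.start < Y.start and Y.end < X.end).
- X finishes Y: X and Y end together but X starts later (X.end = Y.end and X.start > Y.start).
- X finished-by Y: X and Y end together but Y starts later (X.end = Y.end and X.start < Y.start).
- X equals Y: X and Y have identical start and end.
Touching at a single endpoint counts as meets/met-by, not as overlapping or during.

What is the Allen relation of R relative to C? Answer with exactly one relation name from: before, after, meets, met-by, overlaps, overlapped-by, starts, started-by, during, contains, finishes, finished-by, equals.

R = [21:40, 21:50]; C = [18:10, 19:05].
Compare endpoints: R.start > C.start, R.start > C.end, R.end > C.start, R.end > C.end.
That pattern is 'after'.

after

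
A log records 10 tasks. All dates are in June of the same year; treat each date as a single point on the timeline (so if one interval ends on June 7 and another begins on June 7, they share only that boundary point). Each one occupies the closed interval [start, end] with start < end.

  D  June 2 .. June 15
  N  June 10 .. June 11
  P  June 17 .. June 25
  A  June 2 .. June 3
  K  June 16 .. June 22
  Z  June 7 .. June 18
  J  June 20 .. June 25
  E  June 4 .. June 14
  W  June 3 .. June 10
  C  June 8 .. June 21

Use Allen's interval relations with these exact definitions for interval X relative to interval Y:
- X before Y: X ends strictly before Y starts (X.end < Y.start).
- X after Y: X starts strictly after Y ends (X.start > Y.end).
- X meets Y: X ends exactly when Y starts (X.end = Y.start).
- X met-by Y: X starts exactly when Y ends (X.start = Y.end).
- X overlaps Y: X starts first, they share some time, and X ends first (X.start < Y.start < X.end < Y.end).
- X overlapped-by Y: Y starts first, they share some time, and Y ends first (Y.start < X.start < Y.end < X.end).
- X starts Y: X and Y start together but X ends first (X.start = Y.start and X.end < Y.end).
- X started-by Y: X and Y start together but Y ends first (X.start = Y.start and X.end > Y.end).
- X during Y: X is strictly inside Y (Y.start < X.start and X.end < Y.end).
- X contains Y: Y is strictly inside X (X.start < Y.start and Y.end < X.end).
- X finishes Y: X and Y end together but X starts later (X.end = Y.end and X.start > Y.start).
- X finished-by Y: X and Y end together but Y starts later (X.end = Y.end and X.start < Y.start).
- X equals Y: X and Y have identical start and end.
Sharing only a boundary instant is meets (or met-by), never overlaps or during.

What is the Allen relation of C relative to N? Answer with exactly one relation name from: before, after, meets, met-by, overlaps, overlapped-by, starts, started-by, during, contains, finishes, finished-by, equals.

C = [June 8, June 21]; N = [June 10, June 11].
Compare endpoints: C.start < N.start, C.start < N.end, C.end > N.start, C.end > N.end.
That pattern is 'contains'.

contains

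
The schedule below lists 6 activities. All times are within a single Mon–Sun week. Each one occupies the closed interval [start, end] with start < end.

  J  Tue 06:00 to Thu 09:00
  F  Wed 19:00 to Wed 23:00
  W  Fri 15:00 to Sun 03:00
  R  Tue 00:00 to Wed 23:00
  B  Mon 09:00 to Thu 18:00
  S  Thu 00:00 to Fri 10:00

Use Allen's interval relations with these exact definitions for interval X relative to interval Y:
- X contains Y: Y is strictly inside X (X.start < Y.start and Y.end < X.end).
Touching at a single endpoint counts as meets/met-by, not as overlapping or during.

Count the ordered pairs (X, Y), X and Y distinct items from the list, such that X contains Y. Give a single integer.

4

Checking all 30 ordered pairs for relation 'contains'; matching pairs in alphabetical order:
(B, F): B contains F ✓
(B, J): B contains J ✓
(B, R): B contains R ✓
(J, F): J contains F ✓
Count: 4.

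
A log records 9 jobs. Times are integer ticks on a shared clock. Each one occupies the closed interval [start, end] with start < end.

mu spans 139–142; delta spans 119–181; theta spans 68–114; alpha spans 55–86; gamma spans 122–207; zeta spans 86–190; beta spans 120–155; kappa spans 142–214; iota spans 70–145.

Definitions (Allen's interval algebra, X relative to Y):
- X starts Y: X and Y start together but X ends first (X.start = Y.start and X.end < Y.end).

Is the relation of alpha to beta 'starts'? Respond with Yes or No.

No

alpha = [55, 86], beta = [120, 155].
Actual relation of alpha to beta: before.
Asked whether 'starts' holds → No.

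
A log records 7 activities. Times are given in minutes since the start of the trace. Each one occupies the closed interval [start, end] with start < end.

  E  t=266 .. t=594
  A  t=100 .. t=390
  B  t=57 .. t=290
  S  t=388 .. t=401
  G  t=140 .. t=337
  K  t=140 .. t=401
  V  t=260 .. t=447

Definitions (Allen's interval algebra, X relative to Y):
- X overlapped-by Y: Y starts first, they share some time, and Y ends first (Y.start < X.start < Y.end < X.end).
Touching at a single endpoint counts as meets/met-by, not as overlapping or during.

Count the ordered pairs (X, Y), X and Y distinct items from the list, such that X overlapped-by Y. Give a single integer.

14

Checking all 42 ordered pairs for relation 'overlapped-by'; matching pairs in alphabetical order:
(A, B): A overlapped-by B ✓
(E, A): E overlapped-by A ✓
(E, B): E overlapped-by B ✓
(E, G): E overlapped-by G ✓
(E, K): E overlapped-by K ✓
(E, V): E overlapped-by V ✓
(G, B): G overlapped-by B ✓
(K, A): K overlapped-by A ✓
(K, B): K overlapped-by B ✓
(S, A): S overlapped-by A ✓
(V, A): V overlapped-by A ✓
(V, B): V overlapped-by B ✓
(V, G): V overlapped-by G ✓
(V, K): V overlapped-by K ✓
Count: 14.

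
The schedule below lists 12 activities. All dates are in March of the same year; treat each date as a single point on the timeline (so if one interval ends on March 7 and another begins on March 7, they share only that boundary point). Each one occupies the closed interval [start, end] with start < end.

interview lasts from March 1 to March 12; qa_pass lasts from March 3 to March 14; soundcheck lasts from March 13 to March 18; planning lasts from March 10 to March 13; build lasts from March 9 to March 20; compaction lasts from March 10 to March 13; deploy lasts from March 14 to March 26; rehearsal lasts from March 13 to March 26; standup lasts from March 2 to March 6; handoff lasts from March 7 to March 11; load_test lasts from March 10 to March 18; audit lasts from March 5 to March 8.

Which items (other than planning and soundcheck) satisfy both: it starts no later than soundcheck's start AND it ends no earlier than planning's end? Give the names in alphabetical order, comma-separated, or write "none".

build, compaction, load_test, qa_pass, rehearsal

Conditions: its start is no later than soundcheck's start (X.start <= March 13) AND its end is no earlier than planning's end (X.end >= March 13).
audit: start March 5 <= March 13? ✓; end March 8 >= March 13? ✗ → no.
build: start March 9 <= March 13? ✓; end March 20 >= March 13? ✓ → yes.
compaction: start March 10 <= March 13? ✓; end March 13 >= March 13? ✓ → yes.
deploy: start March 14 <= March 13? ✗; end March 26 >= March 13? ✓ → no.
handoff: start March 7 <= March 13? ✓; end March 11 >= March 13? ✗ → no.
interview: start March 1 <= March 13? ✓; end March 12 >= March 13? ✗ → no.
load_test: start March 10 <= March 13? ✓; end March 18 >= March 13? ✓ → yes.
qa_pass: start March 3 <= March 13? ✓; end March 14 >= March 13? ✓ → yes.
rehearsal: start March 13 <= March 13? ✓; end March 26 >= March 13? ✓ → yes.
standup: start March 2 <= March 13? ✓; end March 6 >= March 13? ✗ → no.
Result: build, compaction, load_test, qa_pass, rehearsal.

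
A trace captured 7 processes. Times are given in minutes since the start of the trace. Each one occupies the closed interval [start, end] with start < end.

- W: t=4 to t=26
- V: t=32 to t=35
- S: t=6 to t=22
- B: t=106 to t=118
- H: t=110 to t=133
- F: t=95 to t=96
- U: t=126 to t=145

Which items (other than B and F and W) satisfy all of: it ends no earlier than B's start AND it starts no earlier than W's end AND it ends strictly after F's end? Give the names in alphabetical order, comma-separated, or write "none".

H, U

Conditions: its end is no earlier than B's start (X.end >= t=106) AND its start is no earlier than W's end (X.start >= t=26) AND its end is strictly after F's end (X.end > t=96).
H: end t=133 >= t=106? ✓; start t=110 >= t=26? ✓; end t=133 > t=96? ✓ → yes.
S: end t=22 >= t=106? ✗; start t=6 >= t=26? ✗; end t=22 > t=96? ✗ → no.
U: end t=145 >= t=106? ✓; start t=126 >= t=26? ✓; end t=145 > t=96? ✓ → yes.
V: end t=35 >= t=106? ✗; start t=32 >= t=26? ✓; end t=35 > t=96? ✗ → no.
Result: H, U.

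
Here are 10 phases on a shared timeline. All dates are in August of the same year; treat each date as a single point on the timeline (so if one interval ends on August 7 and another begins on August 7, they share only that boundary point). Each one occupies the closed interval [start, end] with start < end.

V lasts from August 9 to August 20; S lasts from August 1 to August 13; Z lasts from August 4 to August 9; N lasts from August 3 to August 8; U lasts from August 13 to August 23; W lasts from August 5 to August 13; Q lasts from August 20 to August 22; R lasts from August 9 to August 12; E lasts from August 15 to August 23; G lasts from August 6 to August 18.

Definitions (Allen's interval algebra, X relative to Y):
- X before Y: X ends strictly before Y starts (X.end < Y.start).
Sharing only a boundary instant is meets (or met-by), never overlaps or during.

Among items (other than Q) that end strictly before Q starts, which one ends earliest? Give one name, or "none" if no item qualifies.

N

Target Q = [August 20, August 22].
E [August 15, August 23] → contains → excluded.
G [August 6, August 18] → before → candidate.
N [August 3, August 8] → before → candidate.
R [August 9, August 12] → before → candidate.
S [August 1, August 13] → before → candidate.
U [August 13, August 23] → contains → excluded.
V [August 9, August 20] → meets → excluded.
W [August 5, August 13] → before → candidate.
Z [August 4, August 9] → before → candidate.
Among candidates, earliest end is August 8 → N.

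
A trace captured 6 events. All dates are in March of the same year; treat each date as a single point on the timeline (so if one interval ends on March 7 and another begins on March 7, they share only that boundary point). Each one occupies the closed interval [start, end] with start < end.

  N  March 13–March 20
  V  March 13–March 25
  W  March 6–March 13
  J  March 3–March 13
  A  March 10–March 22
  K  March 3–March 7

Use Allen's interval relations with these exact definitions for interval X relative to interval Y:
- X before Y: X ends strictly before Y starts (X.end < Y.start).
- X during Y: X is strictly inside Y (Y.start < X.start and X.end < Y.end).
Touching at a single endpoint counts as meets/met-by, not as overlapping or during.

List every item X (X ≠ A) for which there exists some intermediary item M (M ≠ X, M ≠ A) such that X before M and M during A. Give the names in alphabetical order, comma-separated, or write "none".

K

Target A = [March 10, March 22].
Intermediaries M with M during A: N.
Via N — items with X before N: K.
Union: K.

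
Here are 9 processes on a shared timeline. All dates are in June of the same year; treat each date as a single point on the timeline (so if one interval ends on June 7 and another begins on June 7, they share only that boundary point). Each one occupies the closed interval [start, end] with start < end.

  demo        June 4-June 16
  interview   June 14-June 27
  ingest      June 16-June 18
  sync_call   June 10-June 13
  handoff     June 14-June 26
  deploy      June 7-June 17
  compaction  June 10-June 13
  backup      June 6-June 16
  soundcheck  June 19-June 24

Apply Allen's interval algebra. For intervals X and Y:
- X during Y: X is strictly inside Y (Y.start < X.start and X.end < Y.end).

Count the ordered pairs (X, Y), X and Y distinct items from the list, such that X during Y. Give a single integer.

10

Checking all 72 ordered pairs for relation 'during'; matching pairs in alphabetical order:
(compaction, backup): compaction during backup ✓
(compaction, demo): compaction during demo ✓
(compaction, deploy): compaction during deploy ✓
(ingest, handoff): ingest during handoff ✓
(ingest, interview): ingest during interview ✓
(soundcheck, handoff): soundcheck during handoff ✓
(soundcheck, interview): soundcheck during interview ✓
(sync_call, backup): sync_call during backup ✓
(sync_call, demo): sync_call during demo ✓
(sync_call, deploy): sync_call during deploy ✓
Count: 10.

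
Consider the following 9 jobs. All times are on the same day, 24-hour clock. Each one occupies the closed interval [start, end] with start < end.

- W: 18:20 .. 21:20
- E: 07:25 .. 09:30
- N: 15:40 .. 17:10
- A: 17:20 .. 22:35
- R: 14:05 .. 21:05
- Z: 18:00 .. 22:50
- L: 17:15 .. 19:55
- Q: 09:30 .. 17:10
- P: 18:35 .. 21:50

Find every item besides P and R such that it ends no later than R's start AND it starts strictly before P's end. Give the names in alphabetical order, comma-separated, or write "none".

E

Conditions: its end is no later than R's start (X.end <= 14:05) AND its start is strictly before P's end (X.start < 21:50).
A: end 22:35 <= 14:05? ✗; start 17:20 < 21:50? ✓ → no.
E: end 09:30 <= 14:05? ✓; start 07:25 < 21:50? ✓ → yes.
L: end 19:55 <= 14:05? ✗; start 17:15 < 21:50? ✓ → no.
N: end 17:10 <= 14:05? ✗; start 15:40 < 21:50? ✓ → no.
Q: end 17:10 <= 14:05? ✗; start 09:30 < 21:50? ✓ → no.
W: end 21:20 <= 14:05? ✗; start 18:20 < 21:50? ✓ → no.
Z: end 22:50 <= 14:05? ✗; start 18:00 < 21:50? ✓ → no.
Result: E.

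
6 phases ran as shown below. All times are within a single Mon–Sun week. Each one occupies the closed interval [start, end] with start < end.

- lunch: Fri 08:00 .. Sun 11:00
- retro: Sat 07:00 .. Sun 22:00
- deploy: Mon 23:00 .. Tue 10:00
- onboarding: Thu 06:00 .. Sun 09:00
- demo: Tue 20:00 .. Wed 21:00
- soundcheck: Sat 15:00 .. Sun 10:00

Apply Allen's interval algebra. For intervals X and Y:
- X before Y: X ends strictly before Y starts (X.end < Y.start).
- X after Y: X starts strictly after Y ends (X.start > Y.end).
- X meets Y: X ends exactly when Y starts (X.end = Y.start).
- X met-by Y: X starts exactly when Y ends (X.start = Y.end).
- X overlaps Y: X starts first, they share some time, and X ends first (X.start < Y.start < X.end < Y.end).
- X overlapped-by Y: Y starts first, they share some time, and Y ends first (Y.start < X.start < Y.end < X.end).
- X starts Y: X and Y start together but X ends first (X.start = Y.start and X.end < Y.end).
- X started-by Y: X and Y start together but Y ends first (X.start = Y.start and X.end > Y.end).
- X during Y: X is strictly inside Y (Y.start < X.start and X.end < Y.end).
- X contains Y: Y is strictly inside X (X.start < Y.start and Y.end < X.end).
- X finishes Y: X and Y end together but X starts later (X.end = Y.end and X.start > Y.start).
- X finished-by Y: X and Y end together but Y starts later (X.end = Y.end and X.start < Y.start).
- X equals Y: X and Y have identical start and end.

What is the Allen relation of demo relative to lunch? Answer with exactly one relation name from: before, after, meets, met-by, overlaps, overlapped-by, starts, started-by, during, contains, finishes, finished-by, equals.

before

demo = [Tue 20:00, Wed 21:00]; lunch = [Fri 08:00, Sun 11:00].
Compare endpoints: demo.start < lunch.start, demo.start < lunch.end, demo.end < lunch.start, demo.end < lunch.end.
That pattern is 'before'.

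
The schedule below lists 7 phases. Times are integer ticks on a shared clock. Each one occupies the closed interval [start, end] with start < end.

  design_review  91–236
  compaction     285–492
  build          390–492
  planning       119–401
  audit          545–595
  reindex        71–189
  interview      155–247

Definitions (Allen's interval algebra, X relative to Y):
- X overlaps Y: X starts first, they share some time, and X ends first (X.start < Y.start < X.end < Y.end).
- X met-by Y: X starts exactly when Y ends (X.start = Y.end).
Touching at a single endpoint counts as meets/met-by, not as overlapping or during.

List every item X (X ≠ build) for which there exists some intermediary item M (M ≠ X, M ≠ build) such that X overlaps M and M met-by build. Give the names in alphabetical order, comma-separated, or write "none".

Target build = [390, 492].
Intermediaries M with M met-by build: none.
Union: none.

none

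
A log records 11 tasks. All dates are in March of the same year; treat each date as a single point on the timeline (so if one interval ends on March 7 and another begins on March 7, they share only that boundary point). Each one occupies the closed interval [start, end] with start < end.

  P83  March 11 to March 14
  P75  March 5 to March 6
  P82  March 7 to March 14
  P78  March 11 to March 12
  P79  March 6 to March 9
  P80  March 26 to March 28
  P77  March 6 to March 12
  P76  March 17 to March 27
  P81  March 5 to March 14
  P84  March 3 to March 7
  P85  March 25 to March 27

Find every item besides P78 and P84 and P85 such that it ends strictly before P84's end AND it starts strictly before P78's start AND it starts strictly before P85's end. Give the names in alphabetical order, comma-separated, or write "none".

P75

Conditions: its end is strictly before P84's end (X.end < March 7) AND its start is strictly before P78's start (X.start < March 11) AND its start is strictly before P85's end (X.start < March 27).
P75: end March 6 < March 7? ✓; start March 5 < March 11? ✓; start March 5 < March 27? ✓ → yes.
P76: end March 27 < March 7? ✗; start March 17 < March 11? ✗; start March 17 < March 27? ✓ → no.
P77: end March 12 < March 7? ✗; start March 6 < March 11? ✓; start March 6 < March 27? ✓ → no.
P79: end March 9 < March 7? ✗; start March 6 < March 11? ✓; start March 6 < March 27? ✓ → no.
P80: end March 28 < March 7? ✗; start March 26 < March 11? ✗; start March 26 < March 27? ✓ → no.
P81: end March 14 < March 7? ✗; start March 5 < March 11? ✓; start March 5 < March 27? ✓ → no.
P82: end March 14 < March 7? ✗; start March 7 < March 11? ✓; start March 7 < March 27? ✓ → no.
P83: end March 14 < March 7? ✗; start March 11 < March 11? ✗; start March 11 < March 27? ✓ → no.
Result: P75.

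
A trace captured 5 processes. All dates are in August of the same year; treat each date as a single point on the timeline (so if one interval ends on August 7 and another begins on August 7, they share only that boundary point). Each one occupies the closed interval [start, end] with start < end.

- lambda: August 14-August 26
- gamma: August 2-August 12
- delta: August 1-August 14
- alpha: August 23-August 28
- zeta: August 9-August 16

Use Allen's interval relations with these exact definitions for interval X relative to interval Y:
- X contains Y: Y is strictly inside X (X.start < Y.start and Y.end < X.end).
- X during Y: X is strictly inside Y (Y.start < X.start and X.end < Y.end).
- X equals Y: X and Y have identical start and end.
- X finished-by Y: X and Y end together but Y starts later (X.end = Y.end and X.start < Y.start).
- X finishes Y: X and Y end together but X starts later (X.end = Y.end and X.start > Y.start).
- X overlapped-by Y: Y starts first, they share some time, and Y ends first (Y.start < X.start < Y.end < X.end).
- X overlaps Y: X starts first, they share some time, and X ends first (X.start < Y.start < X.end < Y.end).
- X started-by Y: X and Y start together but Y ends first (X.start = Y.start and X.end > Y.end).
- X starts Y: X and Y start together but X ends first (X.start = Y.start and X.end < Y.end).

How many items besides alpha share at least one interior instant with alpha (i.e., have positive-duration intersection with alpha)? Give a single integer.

Target alpha = [August 23, August 28].
delta [August 1, August 14] → before → no.
gamma [August 2, August 12] → before → no.
lambda [August 14, August 26] → overlaps → counts.
zeta [August 9, August 16] → before → no.
Total: 1.

1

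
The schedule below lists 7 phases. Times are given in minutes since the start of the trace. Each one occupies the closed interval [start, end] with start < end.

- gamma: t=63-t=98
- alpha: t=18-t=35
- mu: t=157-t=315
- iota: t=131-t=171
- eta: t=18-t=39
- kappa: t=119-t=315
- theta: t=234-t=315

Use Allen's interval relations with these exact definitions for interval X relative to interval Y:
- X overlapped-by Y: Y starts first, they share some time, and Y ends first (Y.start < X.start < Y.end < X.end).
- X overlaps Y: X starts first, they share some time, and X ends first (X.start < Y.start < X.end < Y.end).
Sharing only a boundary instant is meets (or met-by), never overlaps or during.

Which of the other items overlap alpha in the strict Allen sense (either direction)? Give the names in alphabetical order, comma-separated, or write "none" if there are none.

none

Target alpha = [t=18, t=35].
eta [t=18, t=39] → started-by → no.
gamma [t=63, t=98] → after → no.
iota [t=131, t=171] → after → no.
kappa [t=119, t=315] → after → no.
mu [t=157, t=315] → after → no.
theta [t=234, t=315] → after → no.
Result: none.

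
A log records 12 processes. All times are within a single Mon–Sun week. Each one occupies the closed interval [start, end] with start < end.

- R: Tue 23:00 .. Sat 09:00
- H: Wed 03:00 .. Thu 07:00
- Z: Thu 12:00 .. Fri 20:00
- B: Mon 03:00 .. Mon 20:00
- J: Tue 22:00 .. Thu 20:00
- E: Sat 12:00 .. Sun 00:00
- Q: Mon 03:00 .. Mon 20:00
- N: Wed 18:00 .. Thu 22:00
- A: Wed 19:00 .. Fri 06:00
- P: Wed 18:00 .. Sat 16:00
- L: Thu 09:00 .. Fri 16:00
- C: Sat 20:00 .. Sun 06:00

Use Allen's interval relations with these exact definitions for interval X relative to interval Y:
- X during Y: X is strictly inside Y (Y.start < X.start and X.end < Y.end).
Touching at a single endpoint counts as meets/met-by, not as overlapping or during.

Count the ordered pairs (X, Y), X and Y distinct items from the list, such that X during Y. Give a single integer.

9

Checking all 132 ordered pairs for relation 'during'; matching pairs in alphabetical order:
(A, P): A during P ✓
(A, R): A during R ✓
(H, J): H during J ✓
(H, R): H during R ✓
(L, P): L during P ✓
(L, R): L during R ✓
(N, R): N during R ✓
(Z, P): Z during P ✓
(Z, R): Z during R ✓
Count: 9.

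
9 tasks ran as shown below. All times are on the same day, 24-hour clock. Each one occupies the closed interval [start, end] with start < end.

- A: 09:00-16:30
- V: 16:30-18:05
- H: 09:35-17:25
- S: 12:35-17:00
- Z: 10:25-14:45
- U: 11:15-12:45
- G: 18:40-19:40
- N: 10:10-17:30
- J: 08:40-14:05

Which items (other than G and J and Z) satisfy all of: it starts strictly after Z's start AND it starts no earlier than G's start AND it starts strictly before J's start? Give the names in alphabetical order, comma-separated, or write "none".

none

Conditions: its start is strictly after Z's start (X.start > 10:25) AND its start is no earlier than G's start (X.start >= 18:40) AND its start is strictly before J's start (X.start < 08:40).
A: start 09:00 > 10:25? ✗; start 09:00 >= 18:40? ✗; start 09:00 < 08:40? ✗ → no.
H: start 09:35 > 10:25? ✗; start 09:35 >= 18:40? ✗; start 09:35 < 08:40? ✗ → no.
N: start 10:10 > 10:25? ✗; start 10:10 >= 18:40? ✗; start 10:10 < 08:40? ✗ → no.
S: start 12:35 > 10:25? ✓; start 12:35 >= 18:40? ✗; start 12:35 < 08:40? ✗ → no.
U: start 11:15 > 10:25? ✓; start 11:15 >= 18:40? ✗; start 11:15 < 08:40? ✗ → no.
V: start 16:30 > 10:25? ✓; start 16:30 >= 18:40? ✗; start 16:30 < 08:40? ✗ → no.
Result: none.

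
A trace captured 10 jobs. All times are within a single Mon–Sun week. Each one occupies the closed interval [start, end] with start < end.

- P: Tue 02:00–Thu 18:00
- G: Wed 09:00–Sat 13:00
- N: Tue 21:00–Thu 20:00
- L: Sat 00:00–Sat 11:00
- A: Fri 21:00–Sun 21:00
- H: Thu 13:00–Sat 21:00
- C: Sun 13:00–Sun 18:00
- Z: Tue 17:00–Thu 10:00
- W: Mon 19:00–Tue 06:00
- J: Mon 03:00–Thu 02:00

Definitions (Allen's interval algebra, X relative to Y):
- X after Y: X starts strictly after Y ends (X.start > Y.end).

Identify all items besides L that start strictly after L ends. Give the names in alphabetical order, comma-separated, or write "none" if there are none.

Target L = [Sat 00:00, Sat 11:00].
A [Fri 21:00, Sun 21:00] → contains → no.
C [Sun 13:00, Sun 18:00] → after → yes.
G [Wed 09:00, Sat 13:00] → contains → no.
H [Thu 13:00, Sat 21:00] → contains → no.
J [Mon 03:00, Thu 02:00] → before → no.
N [Tue 21:00, Thu 20:00] → before → no.
P [Tue 02:00, Thu 18:00] → before → no.
W [Mon 19:00, Tue 06:00] → before → no.
Z [Tue 17:00, Thu 10:00] → before → no.
Result: C.

C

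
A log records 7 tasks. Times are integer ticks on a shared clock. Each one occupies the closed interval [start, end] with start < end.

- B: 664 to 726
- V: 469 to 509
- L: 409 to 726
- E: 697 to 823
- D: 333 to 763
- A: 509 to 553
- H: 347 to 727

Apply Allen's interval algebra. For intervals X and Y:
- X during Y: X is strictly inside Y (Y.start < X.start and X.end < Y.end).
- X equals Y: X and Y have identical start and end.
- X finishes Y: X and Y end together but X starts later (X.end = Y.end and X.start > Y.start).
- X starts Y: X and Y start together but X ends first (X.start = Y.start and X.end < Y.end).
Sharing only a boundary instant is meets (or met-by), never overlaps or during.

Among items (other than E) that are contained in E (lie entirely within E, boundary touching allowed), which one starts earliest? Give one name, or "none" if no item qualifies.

Target E = [697, 823].
A [509, 553] → before → excluded.
B [664, 726] → overlaps → excluded.
D [333, 763] → overlaps → excluded.
H [347, 727] → overlaps → excluded.
L [409, 726] → overlaps → excluded.
V [469, 509] → before → excluded.
No candidates → none.

none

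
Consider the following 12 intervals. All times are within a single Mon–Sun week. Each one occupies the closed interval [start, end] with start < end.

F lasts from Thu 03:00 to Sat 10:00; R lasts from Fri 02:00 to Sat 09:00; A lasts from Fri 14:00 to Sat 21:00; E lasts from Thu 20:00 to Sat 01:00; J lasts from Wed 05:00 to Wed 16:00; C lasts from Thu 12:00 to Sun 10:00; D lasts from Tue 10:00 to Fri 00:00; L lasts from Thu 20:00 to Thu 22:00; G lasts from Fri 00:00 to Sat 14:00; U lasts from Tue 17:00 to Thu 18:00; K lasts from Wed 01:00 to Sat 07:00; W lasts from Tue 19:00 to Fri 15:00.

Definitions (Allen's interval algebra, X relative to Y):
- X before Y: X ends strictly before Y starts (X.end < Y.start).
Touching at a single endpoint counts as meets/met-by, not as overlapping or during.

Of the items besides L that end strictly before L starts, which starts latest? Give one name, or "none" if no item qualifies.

J

Target L = [Thu 20:00, Thu 22:00].
A [Fri 14:00, Sat 21:00] → after → excluded.
C [Thu 12:00, Sun 10:00] → contains → excluded.
D [Tue 10:00, Fri 00:00] → contains → excluded.
E [Thu 20:00, Sat 01:00] → started-by → excluded.
F [Thu 03:00, Sat 10:00] → contains → excluded.
G [Fri 00:00, Sat 14:00] → after → excluded.
J [Wed 05:00, Wed 16:00] → before → candidate.
K [Wed 01:00, Sat 07:00] → contains → excluded.
R [Fri 02:00, Sat 09:00] → after → excluded.
U [Tue 17:00, Thu 18:00] → before → candidate.
W [Tue 19:00, Fri 15:00] → contains → excluded.
Among candidates, latest start is Wed 05:00 → J.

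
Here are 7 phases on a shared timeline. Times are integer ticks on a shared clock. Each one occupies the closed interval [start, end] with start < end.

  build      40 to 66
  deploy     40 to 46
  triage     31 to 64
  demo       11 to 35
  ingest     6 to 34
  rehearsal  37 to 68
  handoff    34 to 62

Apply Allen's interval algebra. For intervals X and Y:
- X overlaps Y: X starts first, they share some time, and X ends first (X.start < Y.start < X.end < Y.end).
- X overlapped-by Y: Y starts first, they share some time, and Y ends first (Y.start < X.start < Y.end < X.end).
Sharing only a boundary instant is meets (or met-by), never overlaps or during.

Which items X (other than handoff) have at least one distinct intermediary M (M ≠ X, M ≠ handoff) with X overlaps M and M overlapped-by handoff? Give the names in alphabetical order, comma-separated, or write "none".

Target handoff = [34, 62].
Intermediaries M with M overlapped-by handoff: build, rehearsal.
Via build — items with X overlaps build: triage.
Via rehearsal — items with X overlaps rehearsal: triage.
Union: triage.

triage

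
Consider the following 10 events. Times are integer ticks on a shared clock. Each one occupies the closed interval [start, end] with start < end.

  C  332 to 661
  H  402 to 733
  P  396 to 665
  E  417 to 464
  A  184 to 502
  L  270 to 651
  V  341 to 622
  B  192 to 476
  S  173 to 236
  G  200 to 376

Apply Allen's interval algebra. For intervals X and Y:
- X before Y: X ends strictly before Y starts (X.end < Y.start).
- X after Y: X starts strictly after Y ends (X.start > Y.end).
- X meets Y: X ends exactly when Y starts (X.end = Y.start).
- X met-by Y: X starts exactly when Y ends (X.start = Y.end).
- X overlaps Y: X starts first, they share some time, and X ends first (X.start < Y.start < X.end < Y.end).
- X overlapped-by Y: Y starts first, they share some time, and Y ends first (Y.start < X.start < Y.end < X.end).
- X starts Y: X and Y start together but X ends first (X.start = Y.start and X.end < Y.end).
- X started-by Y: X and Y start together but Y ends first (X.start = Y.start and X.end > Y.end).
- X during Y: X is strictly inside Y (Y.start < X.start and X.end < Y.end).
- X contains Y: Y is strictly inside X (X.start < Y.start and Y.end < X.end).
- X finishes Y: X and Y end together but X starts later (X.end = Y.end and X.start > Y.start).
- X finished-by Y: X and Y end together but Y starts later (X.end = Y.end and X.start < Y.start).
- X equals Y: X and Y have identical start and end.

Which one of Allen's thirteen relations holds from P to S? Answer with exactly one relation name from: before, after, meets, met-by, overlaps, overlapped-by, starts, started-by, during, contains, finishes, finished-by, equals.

after

P = [396, 665]; S = [173, 236].
Compare endpoints: P.start > S.start, P.start > S.end, P.end > S.start, P.end > S.end.
That pattern is 'after'.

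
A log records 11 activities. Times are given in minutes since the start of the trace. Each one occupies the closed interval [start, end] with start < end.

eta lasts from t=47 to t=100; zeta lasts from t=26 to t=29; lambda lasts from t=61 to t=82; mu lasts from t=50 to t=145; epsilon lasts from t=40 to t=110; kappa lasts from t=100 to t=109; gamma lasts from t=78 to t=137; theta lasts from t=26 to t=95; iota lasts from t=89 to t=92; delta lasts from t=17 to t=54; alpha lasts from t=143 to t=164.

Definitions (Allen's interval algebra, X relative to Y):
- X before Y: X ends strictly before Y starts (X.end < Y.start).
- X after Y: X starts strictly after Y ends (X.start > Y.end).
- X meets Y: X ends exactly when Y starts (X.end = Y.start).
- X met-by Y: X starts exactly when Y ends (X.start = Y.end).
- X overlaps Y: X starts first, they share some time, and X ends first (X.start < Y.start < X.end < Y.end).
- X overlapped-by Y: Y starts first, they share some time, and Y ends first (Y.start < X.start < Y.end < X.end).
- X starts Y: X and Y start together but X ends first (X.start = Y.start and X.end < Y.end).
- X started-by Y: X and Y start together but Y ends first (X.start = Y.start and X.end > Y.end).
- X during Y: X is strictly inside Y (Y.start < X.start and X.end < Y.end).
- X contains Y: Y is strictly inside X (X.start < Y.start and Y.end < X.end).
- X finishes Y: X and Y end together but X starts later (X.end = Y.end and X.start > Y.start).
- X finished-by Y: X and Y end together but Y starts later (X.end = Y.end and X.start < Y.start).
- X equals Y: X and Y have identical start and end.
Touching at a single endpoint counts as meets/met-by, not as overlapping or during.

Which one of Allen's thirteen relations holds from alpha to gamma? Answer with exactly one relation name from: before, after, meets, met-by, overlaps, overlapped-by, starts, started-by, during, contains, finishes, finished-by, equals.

alpha = [t=143, t=164]; gamma = [t=78, t=137].
Compare endpoints: alpha.start > gamma.start, alpha.start > gamma.end, alpha.end > gamma.start, alpha.end > gamma.end.
That pattern is 'after'.

after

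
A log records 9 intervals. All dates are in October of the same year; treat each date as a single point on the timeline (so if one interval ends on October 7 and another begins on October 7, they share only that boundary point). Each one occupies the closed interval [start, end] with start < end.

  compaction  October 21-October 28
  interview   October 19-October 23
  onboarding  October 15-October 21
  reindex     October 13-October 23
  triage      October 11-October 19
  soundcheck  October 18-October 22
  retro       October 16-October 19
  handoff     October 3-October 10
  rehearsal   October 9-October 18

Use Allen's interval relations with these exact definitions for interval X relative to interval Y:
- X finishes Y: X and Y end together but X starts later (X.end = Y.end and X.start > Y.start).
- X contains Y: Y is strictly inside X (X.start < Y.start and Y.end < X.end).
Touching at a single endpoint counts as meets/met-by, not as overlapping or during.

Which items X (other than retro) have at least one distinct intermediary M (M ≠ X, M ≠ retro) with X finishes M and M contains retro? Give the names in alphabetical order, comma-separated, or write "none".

interview

Target retro = [October 16, October 19].
Intermediaries M with M contains retro: onboarding, reindex.
Via onboarding — items with X finishes onboarding: none.
Via reindex — items with X finishes reindex: interview.
Union: interview.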